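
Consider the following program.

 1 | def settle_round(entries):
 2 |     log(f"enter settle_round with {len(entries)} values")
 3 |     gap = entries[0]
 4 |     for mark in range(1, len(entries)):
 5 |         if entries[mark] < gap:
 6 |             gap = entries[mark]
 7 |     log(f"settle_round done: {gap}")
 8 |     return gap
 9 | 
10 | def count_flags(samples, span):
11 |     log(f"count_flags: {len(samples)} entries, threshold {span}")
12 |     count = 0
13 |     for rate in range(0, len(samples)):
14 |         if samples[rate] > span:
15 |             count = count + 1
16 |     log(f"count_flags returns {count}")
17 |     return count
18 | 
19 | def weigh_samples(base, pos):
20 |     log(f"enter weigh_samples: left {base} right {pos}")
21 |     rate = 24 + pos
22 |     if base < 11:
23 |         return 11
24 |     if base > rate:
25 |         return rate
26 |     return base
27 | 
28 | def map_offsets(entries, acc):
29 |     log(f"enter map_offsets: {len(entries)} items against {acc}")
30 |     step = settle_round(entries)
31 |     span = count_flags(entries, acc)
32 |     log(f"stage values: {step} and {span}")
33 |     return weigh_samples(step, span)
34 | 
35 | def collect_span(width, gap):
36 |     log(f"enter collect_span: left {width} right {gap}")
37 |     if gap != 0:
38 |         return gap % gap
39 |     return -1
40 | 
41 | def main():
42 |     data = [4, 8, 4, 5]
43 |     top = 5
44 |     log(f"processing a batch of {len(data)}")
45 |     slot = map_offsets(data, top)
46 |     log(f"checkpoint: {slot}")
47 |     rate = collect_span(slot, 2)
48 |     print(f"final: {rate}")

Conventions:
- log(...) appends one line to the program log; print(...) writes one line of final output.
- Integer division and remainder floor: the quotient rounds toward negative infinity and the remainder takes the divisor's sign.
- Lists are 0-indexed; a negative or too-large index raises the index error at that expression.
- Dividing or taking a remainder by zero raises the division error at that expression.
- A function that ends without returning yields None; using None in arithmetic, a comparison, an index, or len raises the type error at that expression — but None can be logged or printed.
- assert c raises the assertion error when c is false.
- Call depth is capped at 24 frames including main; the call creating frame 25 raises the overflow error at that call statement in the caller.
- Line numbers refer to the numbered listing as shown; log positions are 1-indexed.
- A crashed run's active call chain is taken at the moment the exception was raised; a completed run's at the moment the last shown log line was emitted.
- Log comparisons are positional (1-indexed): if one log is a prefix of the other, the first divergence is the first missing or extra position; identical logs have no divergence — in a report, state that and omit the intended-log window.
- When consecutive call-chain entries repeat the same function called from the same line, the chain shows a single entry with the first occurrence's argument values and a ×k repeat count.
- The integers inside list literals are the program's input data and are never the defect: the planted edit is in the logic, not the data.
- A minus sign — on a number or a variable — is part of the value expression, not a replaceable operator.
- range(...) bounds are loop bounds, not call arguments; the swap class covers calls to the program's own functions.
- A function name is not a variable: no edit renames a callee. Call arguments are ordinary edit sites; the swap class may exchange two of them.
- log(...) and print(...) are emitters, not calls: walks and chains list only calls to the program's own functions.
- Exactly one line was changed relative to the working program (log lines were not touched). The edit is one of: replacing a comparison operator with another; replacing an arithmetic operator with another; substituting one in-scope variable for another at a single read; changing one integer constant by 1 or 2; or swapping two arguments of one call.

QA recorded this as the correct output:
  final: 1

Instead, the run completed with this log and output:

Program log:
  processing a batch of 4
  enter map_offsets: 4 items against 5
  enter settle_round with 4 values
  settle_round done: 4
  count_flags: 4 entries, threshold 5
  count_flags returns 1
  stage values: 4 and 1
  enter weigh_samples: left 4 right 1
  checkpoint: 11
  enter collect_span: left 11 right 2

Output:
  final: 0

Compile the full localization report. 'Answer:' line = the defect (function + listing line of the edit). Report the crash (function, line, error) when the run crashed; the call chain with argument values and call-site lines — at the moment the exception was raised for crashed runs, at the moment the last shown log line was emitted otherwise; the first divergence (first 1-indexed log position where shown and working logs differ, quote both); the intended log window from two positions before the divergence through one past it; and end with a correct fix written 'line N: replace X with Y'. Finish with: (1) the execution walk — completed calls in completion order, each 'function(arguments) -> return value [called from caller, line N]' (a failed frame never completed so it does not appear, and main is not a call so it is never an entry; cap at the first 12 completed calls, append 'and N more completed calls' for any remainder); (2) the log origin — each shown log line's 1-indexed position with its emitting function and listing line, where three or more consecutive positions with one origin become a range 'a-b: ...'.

Answer: the defect is in collect_span at line 38.
Core observation: Every logged value matches the working version; the printed result is what differs.
Call chain: main -> collect_span(11, 2) (called at line 47).
First divergence: none — the logs agree in full.
Execution walk:
  settle_round([4, 8, 4, 5]) -> 4  [called from map_offsets, line 30]
  count_flags([4, 8, 4, 5], 5) -> 1  [called from map_offsets, line 31]
  weigh_samples(4, 1) -> 11  [called from map_offsets, line 33]
  map_offsets([4, 8, 4, 5], 5) -> 11  [called from main, line 45]
  collect_span(11, 2) -> 0  [called from main, line 47]
Log origins:
  1: emitted by main (line 44)
  2: emitted by map_offsets (line 29)
  3: emitted by settle_round (line 2)
  4: emitted by settle_round (line 7)
  5: emitted by count_flags (line 11)
  6: emitted by count_flags (line 16)
  7: emitted by map_offsets (line 32)
  8: emitted by weigh_samples (line 20)
  9: emitted by main (line 46)
  10: emitted by collect_span (line 36)
A correct fix: line 38: replace `gap % gap` with `width % gap`.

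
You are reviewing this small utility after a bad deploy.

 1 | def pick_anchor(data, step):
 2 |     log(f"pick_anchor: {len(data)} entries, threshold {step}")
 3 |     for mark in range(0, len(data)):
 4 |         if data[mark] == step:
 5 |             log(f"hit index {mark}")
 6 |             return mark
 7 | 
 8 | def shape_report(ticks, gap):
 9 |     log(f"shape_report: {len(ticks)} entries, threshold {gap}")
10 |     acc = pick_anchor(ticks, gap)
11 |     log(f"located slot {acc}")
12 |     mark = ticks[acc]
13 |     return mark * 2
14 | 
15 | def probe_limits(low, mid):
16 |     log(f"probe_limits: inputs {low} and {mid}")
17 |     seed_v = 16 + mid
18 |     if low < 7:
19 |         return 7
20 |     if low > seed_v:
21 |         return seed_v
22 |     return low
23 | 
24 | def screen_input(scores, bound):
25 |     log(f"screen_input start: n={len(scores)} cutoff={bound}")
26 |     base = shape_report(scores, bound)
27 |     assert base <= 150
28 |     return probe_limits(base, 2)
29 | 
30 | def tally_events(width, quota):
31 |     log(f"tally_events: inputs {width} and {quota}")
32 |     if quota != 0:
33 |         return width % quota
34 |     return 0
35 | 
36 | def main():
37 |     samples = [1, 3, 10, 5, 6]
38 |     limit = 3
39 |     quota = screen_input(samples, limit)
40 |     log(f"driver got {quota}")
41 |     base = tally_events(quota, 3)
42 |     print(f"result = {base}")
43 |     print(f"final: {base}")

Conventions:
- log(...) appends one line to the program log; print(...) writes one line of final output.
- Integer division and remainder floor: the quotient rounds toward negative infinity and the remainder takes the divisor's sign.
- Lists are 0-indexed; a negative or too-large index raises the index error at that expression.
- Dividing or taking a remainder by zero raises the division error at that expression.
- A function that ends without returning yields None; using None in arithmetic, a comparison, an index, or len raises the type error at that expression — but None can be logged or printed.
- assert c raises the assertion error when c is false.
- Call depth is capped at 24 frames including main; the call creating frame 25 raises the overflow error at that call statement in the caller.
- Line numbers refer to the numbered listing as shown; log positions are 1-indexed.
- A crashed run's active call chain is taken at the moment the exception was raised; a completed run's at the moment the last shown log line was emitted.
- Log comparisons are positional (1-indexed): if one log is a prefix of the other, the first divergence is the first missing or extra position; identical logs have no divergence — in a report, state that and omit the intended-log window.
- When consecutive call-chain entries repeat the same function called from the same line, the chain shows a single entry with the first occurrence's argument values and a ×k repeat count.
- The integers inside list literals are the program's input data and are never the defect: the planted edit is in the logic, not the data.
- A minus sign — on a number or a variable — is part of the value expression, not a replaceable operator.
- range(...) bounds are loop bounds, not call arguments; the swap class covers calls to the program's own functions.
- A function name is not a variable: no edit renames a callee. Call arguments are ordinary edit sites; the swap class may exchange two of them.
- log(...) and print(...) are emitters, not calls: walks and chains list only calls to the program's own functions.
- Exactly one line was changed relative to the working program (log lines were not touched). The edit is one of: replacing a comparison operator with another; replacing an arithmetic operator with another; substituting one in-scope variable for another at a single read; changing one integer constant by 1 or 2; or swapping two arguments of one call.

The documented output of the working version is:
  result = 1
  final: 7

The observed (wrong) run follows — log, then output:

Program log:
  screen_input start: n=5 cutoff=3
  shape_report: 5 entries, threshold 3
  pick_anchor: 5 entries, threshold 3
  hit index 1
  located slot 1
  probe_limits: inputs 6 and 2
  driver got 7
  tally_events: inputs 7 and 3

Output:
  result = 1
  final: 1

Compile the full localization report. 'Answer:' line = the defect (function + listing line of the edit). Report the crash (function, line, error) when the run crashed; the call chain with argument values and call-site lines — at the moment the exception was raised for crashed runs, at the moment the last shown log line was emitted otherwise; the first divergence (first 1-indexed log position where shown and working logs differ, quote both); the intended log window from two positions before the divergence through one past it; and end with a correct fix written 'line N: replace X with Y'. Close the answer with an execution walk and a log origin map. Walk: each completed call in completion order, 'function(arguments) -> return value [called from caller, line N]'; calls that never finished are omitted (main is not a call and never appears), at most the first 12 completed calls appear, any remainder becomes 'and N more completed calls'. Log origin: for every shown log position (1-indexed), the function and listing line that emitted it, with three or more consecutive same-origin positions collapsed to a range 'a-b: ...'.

Answer: the defect is in main at line 43.
Key fact: Log streams are identical — the defect surfaces only in the printed output.
Call chain: main -> tally_events(7, 3) (called at line 41).
First divergence: there is none — every log position agrees.
Execution walk:
  pick_anchor([1, 3, 10, 5, 6], 3) -> 1  [called from shape_report, line 10]
  shape_report([1, 3, 10, 5, 6], 3) -> 6  [called from screen_input, line 26]
  probe_limits(6, 2) -> 7  [called from screen_input, line 28]
  screen_input([1, 3, 10, 5, 6], 3) -> 7  [called from main, line 39]
  tally_events(7, 3) -> 1  [called from main, line 41]
Log origins:
  1: emitted by screen_input (line 25)
  2: emitted by shape_report (line 9)
  3: emitted by pick_anchor (line 2)
  4: emitted by pick_anchor (line 5)
  5: emitted by shape_report (line 11)
  6: emitted by probe_limits (line 16)
  7: emitted by main (line 40)
  8: emitted by tally_events (line 31)
A correct fix: line 43: replace `base` with `quota`.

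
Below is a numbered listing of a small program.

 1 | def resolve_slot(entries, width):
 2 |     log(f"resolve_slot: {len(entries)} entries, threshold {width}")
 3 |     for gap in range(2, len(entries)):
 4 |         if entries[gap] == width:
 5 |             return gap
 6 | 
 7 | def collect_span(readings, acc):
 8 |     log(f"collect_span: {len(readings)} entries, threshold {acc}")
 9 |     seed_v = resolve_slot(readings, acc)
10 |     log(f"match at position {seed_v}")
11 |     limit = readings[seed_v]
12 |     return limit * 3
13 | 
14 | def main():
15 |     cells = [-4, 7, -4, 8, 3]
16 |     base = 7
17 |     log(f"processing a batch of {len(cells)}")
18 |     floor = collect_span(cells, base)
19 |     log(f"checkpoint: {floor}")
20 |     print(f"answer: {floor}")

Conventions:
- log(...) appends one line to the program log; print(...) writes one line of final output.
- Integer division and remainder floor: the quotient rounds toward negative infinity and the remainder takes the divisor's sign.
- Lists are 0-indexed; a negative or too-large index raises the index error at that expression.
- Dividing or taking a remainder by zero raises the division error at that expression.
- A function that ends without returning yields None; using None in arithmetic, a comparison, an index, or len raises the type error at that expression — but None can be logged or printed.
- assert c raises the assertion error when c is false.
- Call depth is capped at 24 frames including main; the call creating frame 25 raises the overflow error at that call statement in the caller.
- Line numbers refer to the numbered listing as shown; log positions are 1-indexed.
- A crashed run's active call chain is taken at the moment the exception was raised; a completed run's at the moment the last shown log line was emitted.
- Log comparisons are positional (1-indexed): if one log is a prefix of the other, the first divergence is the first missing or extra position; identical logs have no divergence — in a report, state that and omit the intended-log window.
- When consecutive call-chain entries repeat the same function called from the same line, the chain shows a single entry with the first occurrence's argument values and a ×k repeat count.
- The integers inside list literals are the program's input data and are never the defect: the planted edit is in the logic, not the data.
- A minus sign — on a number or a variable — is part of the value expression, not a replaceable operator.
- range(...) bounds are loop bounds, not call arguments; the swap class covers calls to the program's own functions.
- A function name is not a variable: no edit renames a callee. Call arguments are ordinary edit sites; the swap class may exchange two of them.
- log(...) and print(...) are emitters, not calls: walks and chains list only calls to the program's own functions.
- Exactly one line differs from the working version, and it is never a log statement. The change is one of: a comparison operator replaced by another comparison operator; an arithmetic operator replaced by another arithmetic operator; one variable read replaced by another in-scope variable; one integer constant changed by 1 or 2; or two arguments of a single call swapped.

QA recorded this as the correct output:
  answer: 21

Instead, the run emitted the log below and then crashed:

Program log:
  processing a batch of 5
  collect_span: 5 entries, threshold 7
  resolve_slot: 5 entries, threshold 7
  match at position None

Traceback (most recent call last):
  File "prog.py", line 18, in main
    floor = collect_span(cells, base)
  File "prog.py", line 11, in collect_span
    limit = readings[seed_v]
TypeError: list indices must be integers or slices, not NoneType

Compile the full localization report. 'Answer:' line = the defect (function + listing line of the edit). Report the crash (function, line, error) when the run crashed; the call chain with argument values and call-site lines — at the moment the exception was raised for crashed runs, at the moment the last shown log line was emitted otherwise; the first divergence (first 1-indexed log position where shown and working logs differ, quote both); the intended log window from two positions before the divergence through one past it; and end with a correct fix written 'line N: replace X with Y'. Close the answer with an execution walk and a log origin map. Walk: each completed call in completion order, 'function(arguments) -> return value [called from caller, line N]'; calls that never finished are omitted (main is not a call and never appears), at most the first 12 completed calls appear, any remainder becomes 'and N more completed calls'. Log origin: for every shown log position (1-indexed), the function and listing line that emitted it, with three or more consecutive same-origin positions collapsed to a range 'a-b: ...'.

Answer: the defect is in resolve_slot at line 3.
The tell: The earliest visible damage is log position 4 — 'match at position None' rather than the intended 'match at position 1'.
Crash: collect_span, line 11, TypeError.
Call chain: main -> collect_span([-4, 7, -4, 8, 3], 7) (called at line 18).
First divergence: position 4 — shown 'match at position None', intended 'match at position 1'.
Intended log window:
  2: collect_span: 5 entries, threshold 7
  3: resolve_slot: 5 entries, threshold 7
  4: match at position 1
  5: checkpoint: 21
Execution walk:
  resolve_slot([-4, 7, -4, 8, 3], 7) -> None  [called from collect_span, line 9]
Log line origins:
  1: logged in main at line 17
  2: logged in collect_span at line 8
  3: logged in resolve_slot at line 2
  4: logged in collect_span at line 10
A correct fix: line 3: replace `2` with `0`.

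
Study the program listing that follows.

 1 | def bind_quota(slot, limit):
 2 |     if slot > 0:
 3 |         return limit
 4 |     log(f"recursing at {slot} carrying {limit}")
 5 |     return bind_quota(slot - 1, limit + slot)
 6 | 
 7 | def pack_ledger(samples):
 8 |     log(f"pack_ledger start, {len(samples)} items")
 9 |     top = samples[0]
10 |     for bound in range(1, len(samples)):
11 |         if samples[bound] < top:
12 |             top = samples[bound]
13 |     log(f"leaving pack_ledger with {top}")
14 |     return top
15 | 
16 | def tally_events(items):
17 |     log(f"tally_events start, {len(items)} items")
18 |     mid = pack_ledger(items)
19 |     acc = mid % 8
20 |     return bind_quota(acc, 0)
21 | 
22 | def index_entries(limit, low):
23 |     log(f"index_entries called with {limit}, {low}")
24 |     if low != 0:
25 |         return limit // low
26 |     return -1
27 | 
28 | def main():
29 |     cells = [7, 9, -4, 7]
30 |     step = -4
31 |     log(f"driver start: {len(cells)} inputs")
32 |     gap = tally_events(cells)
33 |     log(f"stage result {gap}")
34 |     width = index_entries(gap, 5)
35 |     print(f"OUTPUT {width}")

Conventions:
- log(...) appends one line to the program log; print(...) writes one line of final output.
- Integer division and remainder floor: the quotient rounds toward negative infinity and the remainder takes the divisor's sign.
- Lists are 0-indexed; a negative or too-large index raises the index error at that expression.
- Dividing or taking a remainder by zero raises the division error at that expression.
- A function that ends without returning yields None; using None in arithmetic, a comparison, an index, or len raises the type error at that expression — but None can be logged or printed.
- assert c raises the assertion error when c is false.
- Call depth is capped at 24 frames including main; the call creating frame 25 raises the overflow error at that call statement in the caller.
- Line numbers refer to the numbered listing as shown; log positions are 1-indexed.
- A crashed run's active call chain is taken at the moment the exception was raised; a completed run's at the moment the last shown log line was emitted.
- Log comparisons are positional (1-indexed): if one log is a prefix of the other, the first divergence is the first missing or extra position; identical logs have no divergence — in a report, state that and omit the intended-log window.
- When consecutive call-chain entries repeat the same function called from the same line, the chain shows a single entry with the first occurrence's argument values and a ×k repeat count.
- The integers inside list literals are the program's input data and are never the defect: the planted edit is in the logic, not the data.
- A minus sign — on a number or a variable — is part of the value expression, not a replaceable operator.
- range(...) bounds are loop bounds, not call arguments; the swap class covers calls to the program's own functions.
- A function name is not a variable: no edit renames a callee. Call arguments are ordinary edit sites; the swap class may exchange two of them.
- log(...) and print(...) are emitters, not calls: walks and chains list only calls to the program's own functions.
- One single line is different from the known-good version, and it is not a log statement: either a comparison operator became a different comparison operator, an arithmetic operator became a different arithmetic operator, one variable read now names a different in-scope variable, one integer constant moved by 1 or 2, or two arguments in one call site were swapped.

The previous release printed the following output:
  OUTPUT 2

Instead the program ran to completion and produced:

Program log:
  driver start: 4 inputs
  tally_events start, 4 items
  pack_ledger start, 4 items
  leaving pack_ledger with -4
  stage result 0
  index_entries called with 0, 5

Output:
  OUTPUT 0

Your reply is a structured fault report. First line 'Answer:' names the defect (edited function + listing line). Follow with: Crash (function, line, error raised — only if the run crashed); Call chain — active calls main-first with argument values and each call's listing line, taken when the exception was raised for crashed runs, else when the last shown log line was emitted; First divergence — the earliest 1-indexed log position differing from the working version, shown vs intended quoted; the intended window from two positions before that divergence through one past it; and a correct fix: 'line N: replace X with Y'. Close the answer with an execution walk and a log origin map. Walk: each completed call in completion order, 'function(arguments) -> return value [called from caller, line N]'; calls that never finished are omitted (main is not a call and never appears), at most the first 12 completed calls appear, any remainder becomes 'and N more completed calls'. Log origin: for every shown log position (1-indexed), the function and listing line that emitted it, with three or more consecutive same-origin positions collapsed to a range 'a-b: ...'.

Answer: the defect is in bind_quota at line 2.
Core observation: Log line 5 is where behavior first shows: 'stage result 0' appears instead of 'recursing at 4 carrying 0'.
Call chain: main -> index_entries(0, 5) (called at line 34).
First divergence: at position 5 the run shows 'stage result 0' where the working version logs 'recursing at 4 carrying 0'.
Intended log window:
  3: pack_ledger start, 4 items
  4: leaving pack_ledger with -4
  5: recursing at 4 carrying 0
  6: recursing at 3 carrying 4
Execution walk:
  pack_ledger([7, 9, -4, 7]) -> -4  [called from tally_events, line 18]
  bind_quota(4, 0) -> 0  [called from tally_events, line 20]
  tally_events([7, 9, -4, 7]) -> 0  [called from main, line 32]
  index_entries(0, 5) -> 0  [called from main, line 34]
Log line origins:
  1 — main, line 31
  2 — tally_events, line 17
  3 — pack_ledger, line 8
  4 — pack_ledger, line 13
  5 — main, line 33
  6 — index_entries, line 23
A correct fix: line 2: replace `>` with `<=`.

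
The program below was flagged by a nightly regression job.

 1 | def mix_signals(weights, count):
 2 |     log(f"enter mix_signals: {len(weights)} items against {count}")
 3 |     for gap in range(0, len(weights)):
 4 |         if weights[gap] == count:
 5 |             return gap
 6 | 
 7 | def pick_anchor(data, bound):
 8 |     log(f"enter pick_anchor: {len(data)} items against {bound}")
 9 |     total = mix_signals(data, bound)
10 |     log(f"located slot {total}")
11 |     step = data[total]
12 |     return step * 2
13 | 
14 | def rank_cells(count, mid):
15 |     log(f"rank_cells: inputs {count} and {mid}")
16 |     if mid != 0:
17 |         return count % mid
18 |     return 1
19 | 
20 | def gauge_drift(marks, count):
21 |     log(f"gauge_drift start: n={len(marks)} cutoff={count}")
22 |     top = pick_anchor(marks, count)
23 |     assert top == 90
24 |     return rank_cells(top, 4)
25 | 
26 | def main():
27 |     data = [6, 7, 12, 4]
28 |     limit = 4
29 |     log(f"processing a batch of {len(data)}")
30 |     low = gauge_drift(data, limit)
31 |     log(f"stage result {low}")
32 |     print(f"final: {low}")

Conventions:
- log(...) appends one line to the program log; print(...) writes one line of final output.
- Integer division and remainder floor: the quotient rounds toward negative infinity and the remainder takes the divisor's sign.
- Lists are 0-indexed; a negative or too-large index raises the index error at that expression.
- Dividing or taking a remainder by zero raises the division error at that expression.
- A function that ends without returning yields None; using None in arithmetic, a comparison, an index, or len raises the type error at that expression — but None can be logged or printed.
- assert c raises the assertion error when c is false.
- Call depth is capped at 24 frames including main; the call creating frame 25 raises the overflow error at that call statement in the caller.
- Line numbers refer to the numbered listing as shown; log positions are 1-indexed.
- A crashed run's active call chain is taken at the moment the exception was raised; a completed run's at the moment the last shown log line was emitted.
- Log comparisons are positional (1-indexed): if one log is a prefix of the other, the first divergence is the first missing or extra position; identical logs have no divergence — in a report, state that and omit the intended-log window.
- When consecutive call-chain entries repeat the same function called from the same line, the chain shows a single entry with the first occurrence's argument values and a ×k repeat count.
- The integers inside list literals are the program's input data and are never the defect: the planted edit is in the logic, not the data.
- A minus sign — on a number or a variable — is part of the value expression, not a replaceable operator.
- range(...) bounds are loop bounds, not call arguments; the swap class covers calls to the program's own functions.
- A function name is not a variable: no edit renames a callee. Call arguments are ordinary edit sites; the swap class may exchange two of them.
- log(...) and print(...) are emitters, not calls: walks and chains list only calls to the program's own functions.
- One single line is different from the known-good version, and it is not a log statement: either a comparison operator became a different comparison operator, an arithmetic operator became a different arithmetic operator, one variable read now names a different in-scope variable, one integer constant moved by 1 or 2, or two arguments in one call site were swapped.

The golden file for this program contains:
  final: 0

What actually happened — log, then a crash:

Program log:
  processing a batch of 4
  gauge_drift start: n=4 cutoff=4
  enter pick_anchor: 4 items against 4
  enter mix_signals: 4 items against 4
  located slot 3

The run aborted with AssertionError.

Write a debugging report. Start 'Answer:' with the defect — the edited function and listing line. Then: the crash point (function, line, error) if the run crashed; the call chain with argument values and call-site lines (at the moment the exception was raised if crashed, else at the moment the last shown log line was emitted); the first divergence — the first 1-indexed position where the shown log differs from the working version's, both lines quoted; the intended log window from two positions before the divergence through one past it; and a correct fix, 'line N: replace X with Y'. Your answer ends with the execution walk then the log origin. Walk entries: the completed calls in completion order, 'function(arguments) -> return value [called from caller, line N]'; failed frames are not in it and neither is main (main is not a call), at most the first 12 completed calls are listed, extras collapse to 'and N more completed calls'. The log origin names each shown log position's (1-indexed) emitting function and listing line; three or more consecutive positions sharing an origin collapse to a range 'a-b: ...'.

Answer: the defect is in gauge_drift at line 23.
Core observation: The log ends early — 5 lines, where the working version next logs 'rank_cells: inputs 8 and 4'.
Crash: gauge_drift, line 23, AssertionError.
Call chain: main -> gauge_drift([6, 7, 12, 4], 4) (called at line 30).
First divergence: position 6 (shown log ended at 5 lines; the working version continues: 'rank_cells: inputs 8 and 4').
Intended log window:
  4: enter mix_signals: 4 items against 4
  5: located slot 3
  6: rank_cells: inputs 8 and 4
  7: stage result 0
Execution walk:
  mix_signals([6, 7, 12, 4], 4) -> 3  [called from pick_anchor, line 9]
  pick_anchor([6, 7, 12, 4], 4) -> 8  [called from gauge_drift, line 22]
Log line origins:
  1 — main, line 29
  2 — gauge_drift, line 21
  3 — pick_anchor, line 8
  4 — mix_signals, line 2
  5 — pick_anchor, line 10
A correct fix: line 23: replace `==` with `<=`.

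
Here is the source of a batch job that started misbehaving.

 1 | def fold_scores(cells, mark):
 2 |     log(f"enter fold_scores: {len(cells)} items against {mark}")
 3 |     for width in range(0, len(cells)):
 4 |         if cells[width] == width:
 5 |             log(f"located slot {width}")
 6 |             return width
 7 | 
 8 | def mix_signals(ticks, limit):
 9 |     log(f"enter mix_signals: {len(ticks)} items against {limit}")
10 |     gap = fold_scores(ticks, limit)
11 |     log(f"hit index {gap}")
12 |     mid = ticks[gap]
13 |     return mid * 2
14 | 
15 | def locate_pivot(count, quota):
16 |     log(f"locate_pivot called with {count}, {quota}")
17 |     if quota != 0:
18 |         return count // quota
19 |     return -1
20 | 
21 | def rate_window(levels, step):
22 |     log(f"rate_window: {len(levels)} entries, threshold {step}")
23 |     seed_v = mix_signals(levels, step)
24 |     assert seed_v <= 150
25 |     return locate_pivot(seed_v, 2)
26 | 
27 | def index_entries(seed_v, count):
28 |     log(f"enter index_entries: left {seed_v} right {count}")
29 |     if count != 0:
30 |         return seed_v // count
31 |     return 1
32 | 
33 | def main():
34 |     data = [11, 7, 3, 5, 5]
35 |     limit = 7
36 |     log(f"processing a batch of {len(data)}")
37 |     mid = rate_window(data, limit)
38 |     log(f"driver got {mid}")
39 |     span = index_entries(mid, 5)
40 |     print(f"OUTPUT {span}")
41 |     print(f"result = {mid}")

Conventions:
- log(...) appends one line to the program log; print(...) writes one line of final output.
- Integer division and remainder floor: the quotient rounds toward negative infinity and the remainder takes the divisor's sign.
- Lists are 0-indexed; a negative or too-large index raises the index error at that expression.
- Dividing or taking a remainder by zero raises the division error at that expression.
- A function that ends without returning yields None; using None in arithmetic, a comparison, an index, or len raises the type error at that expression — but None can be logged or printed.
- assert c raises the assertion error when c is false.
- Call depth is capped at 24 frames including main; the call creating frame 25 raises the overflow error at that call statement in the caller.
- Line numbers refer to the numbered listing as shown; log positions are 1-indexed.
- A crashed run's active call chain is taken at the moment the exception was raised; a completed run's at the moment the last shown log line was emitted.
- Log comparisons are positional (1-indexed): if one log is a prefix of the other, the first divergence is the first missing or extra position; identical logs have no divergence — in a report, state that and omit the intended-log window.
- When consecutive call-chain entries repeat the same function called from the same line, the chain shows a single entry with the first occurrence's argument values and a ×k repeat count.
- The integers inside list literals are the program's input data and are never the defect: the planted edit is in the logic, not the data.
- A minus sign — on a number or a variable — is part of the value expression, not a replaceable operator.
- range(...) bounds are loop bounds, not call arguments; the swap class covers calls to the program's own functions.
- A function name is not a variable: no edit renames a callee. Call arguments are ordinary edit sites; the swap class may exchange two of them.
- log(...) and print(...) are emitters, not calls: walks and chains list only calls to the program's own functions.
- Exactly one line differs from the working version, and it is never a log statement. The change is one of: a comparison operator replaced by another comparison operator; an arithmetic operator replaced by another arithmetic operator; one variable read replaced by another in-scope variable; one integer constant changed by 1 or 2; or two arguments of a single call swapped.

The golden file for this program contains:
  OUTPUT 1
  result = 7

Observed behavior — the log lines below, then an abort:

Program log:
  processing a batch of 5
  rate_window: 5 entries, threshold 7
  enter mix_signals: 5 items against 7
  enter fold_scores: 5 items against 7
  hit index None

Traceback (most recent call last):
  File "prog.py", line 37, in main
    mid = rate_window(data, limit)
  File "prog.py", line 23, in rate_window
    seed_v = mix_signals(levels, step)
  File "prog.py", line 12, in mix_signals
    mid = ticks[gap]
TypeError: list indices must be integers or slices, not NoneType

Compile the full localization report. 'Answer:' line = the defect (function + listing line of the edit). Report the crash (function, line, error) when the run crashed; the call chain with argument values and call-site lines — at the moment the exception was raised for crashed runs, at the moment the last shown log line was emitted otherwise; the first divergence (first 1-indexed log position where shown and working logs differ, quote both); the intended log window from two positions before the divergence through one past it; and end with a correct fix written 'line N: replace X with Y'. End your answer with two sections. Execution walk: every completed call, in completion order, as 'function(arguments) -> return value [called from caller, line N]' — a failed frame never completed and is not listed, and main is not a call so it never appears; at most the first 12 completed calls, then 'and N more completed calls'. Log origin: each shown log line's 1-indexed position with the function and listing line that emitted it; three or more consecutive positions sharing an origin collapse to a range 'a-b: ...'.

Answer: the defect is in fold_scores at line 4.
Core observation: At log position 5 the runs split — shown 'hit index None', but the working version logs 'located slot 1'.
Crash: mix_signals, line 12, TypeError.
Call chain: main -> rate_window([11, 7, 3, 5, 5], 7) (called at line 37) -> mix_signals([11, 7, 3, 5, 5], 7) (called at line 23).
First divergence: position 5 — the shown line 'hit index None' should read 'located slot 1'.
Intended log window:
  3: enter mix_signals: 5 items against 7
  4: enter fold_scores: 5 items against 7
  5: located slot 1
  6: hit index 1
Execution walk:
  fold_scores([11, 7, 3, 5, 5], 7) -> None  [called from mix_signals, line 10]
Log origins:
  1: emitted by main (line 36)
  2: emitted by rate_window (line 22)
  3: emitted by mix_signals (line 9)
  4: emitted by fold_scores (line 2)
  5: emitted by mix_signals (line 11)
A correct fix: line 4: replace `cells[width] == width` with `cells[width] == mark`.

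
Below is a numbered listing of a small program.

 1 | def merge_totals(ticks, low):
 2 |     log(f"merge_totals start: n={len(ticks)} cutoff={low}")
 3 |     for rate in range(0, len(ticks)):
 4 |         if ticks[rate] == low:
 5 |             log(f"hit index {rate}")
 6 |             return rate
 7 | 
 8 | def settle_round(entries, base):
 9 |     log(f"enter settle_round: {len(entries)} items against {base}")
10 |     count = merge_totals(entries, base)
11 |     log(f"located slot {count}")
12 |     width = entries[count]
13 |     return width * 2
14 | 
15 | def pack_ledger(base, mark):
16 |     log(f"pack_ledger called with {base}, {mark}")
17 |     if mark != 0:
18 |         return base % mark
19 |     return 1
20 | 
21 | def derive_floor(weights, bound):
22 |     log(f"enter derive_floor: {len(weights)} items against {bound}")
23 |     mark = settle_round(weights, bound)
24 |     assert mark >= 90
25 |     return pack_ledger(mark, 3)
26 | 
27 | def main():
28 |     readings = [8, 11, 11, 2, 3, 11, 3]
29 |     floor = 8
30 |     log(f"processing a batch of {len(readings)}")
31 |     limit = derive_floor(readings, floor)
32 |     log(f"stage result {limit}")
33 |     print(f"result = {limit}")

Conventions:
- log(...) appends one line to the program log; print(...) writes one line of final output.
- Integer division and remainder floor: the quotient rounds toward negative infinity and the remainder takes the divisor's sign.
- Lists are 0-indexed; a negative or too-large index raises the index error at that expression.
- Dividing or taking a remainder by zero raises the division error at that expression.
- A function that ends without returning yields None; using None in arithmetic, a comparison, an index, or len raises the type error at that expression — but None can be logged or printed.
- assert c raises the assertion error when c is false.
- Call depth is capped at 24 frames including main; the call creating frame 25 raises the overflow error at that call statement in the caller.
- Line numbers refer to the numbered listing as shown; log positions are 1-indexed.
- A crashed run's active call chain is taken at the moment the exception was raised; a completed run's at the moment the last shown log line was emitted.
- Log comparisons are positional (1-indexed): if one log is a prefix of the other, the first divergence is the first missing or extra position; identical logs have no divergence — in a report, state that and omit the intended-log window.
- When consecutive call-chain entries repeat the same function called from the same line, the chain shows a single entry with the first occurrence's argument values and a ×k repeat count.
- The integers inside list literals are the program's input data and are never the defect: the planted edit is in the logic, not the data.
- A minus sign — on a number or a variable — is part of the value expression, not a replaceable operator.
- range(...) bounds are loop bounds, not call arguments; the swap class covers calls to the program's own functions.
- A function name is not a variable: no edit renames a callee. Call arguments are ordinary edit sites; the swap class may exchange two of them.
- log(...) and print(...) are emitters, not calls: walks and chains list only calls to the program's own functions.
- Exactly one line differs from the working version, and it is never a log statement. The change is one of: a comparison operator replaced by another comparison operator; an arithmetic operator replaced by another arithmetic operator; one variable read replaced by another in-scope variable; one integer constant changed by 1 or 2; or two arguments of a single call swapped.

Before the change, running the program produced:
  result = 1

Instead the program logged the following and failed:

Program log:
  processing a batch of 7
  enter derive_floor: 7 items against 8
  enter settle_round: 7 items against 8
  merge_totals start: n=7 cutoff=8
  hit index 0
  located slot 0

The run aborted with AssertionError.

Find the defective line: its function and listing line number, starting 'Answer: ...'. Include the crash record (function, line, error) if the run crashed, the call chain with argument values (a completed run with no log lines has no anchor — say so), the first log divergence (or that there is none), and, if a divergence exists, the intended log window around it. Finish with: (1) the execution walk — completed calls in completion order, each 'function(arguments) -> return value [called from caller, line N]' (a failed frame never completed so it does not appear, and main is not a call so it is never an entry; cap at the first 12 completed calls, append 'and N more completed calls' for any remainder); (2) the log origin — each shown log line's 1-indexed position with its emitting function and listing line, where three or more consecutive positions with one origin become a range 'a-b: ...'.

Answer: the defect is in derive_floor at line 24.
Key fact: After 6 matching log lines the faulty run goes silent, while the working version continues with 'pack_ledger called with 16, 3'.
Crash: derive_floor, line 24, AssertionError.
Call chain: main -> derive_floor([8, 11, 11, 2, 3, 11, 3], 8) (called at line 31).
First divergence: position 7; the shown log stops at 6 lines while the working version next logs 'pack_ledger called with 16, 3'.
Intended log window:
  5: hit index 0
  6: located slot 0
  7: pack_ledger called with 16, 3
  8: stage result 1
Execution walk:
  merge_totals([8, 11, 11, 2, 3, 11, 3], 8) -> 0  [called from settle_round, line 10]
  settle_round([8, 11, 11, 2, 3, 11, 3], 8) -> 16  [called from derive_floor, line 23]
Log line origins:
  1: logged in main at line 30
  2: logged in derive_floor at line 22
  3: logged in settle_round at line 9
  4: logged in merge_totals at line 2
  5: logged in merge_totals at line 5
  6: logged in settle_round at line 11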